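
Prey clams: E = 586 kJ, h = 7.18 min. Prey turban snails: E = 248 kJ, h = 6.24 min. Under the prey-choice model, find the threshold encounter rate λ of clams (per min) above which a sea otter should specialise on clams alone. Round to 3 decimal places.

0.132 per min

At the threshold, the rate on clams alone equals the profitability of turban snails: λ·586/(1 + λ·7.18) = 248/6.24 = 39.74.
Rearranging, λ(586 − 39.74×7.18) = 39.74, so λ = 39.74/300.6 = 0.1322 per min.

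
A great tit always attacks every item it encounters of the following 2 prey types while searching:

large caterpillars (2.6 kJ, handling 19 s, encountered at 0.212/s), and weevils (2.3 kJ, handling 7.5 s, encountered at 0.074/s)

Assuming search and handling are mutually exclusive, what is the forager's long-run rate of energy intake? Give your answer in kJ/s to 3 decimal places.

0.129 kJ/s

R = (0.212×2.6 + 0.074×2.3) / (1 + 0.212×19 + 0.074×7.5) = 0.7214/5.583 = 0.1292 kJ/s.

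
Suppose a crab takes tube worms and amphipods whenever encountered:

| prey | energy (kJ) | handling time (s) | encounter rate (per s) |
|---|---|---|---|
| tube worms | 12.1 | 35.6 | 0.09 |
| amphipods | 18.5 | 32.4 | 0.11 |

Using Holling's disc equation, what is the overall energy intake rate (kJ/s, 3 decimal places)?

Energy encountered per unit search time: 0.09×12.1 + 0.11×18.5 = 3.124 kJ/s.
Handling time per unit search time: 0.09×35.6 + 0.11×32.4 = 6.768.
Rate = 3.124/(1 + 6.768) = 0.4022 kJ/s.

0.402 kJ/s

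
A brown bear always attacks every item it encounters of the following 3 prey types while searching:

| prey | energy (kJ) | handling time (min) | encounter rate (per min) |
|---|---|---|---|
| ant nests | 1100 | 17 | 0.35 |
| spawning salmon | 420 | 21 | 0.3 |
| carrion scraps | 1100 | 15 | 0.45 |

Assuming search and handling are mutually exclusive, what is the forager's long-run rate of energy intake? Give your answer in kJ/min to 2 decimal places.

50.30 kJ/min

R = Σλ_iE_i / (1 + Σλ_ih_i)
Numerator: 0.35×1100 + 0.3×420 + 0.45×1100 = 1006
Denominator: 1 + 0.35×17 + 0.3×21 + 0.45×15 = 20
R = 1006/20 = 50.3 kJ/min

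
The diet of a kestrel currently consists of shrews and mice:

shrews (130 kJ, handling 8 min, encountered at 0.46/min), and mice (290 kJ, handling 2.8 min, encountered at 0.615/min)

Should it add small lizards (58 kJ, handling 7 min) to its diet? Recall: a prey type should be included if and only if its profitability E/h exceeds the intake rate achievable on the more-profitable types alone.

On shrews and mice alone, R = ΣλE/(1+Σλh) = 238.2/6.402 = 37.2 kJ/min.
small lizards: E/h = 58/7 = 8.286 kJ/min.
8.286 < 37.2, so adding small lizards would lower the average — exclude it.

No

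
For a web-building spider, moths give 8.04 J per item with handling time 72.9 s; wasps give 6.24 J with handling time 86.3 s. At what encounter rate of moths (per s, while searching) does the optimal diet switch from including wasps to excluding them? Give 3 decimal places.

Drop wasps once their profitability E₂/h₂ falls below the rate achievable on moths alone: E₂/h₂ = λE₁/(1 + λh₁).
Solve for λ: λE₁h₂ = E₂(1 + λh₁) → λ(E₁h₂ − E₂h₁) = E₂ → λ = E₂/(E₁h₂ − E₂h₁).
λ = 6.24/(8.04×86.3 − 6.24×72.9) = 6.24/239 = 0.02611 per s.

0.026 per s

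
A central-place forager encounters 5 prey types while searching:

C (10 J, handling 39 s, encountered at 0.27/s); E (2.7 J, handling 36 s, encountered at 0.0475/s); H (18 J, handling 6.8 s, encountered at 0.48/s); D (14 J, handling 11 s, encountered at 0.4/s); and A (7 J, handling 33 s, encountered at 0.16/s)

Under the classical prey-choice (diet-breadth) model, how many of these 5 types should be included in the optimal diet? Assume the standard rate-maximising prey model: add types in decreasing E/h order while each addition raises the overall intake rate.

1

Rank by E/h (J/s): H 2.65, D 1.27, C 0.256, A 0.212, E 0.075. Include each in turn until the next type's E/h falls below the running intake rate.
Rate on top 1: 2.026. D: 1.27 < 2.026 → exclude; stop.
Optimal diet: H — 1 of 5 types.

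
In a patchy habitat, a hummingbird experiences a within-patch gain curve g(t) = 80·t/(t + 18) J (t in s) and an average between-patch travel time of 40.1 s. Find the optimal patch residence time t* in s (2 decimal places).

26.87 s

Maximise g(t)/(T+t): set derivative to zero → g'(t)(T+t) = g(t).
g'(t) = 80·18/(t + 18)². Setting 80·18/(t+18)² = 80t/[(t+18)(40.1+t)] gives 18(40.1+t) = t(t+18), so t² = 18×40.1 = 721.8.
t* = √721.8 = 26.87 s.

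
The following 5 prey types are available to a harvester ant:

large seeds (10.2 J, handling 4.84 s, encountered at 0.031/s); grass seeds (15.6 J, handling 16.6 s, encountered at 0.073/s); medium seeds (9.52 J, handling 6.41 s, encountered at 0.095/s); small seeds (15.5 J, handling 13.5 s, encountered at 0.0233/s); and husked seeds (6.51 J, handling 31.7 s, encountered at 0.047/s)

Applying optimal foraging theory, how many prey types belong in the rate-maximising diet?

4

Profitabilities (E/h, J/s): large seeds 2.11, medium seeds 1.49, small seeds 1.15, grass seeds 0.94, husked seeds 0.205. Add prey in this order while the next type's profitability exceeds the intake rate on those already taken.
Rate on top 1: 0.2749. medium seeds: 1.49 > 0.2749 → include.
Rate on top 2: 0.6939. small seeds: 1.15 > 0.6939 → include.
Rate on top 3: 0.7628. grass seeds: 0.94 > 0.7628 → include.
Rate on top 4: 0.8281. husked seeds: 0.205 < 0.8281 → exclude; stop.
Optimal diet: large seeds, medium seeds, small seeds, grass seeds — 4 of 5 types.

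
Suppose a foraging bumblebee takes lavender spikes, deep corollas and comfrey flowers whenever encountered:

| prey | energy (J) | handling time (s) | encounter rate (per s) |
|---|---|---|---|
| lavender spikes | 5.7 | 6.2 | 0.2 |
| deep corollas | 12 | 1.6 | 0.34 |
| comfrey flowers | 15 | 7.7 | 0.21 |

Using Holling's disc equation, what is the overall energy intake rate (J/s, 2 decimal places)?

1.90 J/s

Energy encountered per unit search time: 0.2×5.7 + 0.34×12 + 0.21×15 = 8.37 J/s.
Handling time per unit search time: 0.2×6.2 + 0.34×1.6 + 0.21×7.7 = 3.401.
Rate = 8.37/(1 + 3.401) = 1.902 J/s.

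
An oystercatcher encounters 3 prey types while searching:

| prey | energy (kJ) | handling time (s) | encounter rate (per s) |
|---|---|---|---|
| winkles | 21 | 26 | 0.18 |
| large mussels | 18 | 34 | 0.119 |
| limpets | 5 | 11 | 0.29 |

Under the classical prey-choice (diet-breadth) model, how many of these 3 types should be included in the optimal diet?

Rank by E/h (kJ/s): winkles 0.808, large mussels 0.529, limpets 0.455. Include each in turn until the next type's E/h falls below the running intake rate.
Rate on top 1: 0.6655. large mussels: 0.529 < 0.6655 → exclude; stop.
Optimal diet: winkles — 1 of 3 types.

1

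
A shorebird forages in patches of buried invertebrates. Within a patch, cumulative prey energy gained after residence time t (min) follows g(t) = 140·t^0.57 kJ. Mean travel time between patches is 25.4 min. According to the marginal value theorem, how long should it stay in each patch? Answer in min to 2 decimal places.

33.67 min

Optimal t* satisfies g'(t*) = g(t*)/(T + t*).
g'(t) = 0.57·140·t^-0.43. Setting 0.57·140·t^-0.43 = 140·t^0.57/(25.4+t) gives 0.57(25.4+t) = t, so 0.43·t = 0.57×25.4.
t* = 0.57×25.4/0.43 = 33.67 min.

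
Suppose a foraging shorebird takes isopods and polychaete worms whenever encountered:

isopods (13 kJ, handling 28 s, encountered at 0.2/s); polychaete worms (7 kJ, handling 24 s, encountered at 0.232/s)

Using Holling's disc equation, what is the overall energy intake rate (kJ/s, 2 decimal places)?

0.35 kJ/s

Energy encountered per unit search time: 0.2×13 + 0.232×7 = 4.224 kJ/s.
Handling time per unit search time: 0.2×28 + 0.232×24 = 11.17.
Rate = 4.224/(1 + 11.17) = 0.3471 kJ/s.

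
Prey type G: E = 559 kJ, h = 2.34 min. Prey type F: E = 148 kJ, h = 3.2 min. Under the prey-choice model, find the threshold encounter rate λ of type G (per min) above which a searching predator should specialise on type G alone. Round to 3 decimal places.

Drop type F once their profitability E₂/h₂ falls below the rate achievable on type G alone: E₂/h₂ = λE₁/(1 + λh₁).
Solve for λ: λE₁h₂ = E₂(1 + λh₁) → λ(E₁h₂ − E₂h₁) = E₂ → λ = E₂/(E₁h₂ − E₂h₁).
λ = 148/(559×3.2 − 148×2.34) = 148/1442 = 0.1026 per min.

0.103 per min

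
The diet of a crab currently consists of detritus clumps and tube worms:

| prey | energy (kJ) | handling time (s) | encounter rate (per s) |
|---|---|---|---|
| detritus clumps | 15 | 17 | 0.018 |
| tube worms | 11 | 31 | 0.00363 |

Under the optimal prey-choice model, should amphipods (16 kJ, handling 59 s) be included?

Current rate: (0.018×15 + 0.00363×11)/(1 + 0.018×17 + 0.00363×31) = 0.2185 kJ/s.
Profitability of amphipods: 16/59 = 0.2712 kJ/s.
0.2712 > 0.2185, so adding amphipods raises the average — include it.

Yes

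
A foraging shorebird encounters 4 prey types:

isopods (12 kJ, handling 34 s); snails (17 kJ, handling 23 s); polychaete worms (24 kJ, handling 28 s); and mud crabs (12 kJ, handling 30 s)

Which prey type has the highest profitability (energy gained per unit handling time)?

polychaete worms

In descending order of E/h:
polychaete worms: 24/28 = 0.857 kJ/s
snails: 17/23 = 0.739 kJ/s
mud crabs: 12/30 = 0.4 kJ/s
isopods: 12/34 = 0.353 kJ/s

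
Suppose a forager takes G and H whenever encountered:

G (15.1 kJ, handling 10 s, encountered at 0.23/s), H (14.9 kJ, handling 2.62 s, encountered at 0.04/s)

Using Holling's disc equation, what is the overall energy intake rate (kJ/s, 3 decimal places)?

Energy encountered per unit search time: 0.23×15.1 + 0.04×14.9 = 4.069 kJ/s.
Handling time per unit search time: 0.23×10 + 0.04×2.62 = 2.405.
Rate = 4.069/(1 + 2.405) = 1.195 kJ/s.

1.195 kJ/s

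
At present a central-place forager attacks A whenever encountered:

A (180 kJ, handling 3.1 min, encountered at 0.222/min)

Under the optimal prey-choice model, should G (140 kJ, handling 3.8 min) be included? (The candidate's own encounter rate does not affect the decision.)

Intake rate on the current diet: R = (0.222×180) / (1 + 0.222×3.1) = 39.96/1.688 = 23.67 kJ/min.
Profitability of G: 140/3.8 = 36.84 kJ/min.
36.84 > 23.67, so adding G raises the average — include it.

Yes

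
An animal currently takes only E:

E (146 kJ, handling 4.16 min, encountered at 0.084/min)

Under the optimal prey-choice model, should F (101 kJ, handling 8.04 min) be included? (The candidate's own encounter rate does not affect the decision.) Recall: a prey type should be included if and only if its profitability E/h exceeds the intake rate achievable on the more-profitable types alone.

Yes

On E alone, R = ΣλE/(1+Σλh) = 12.26/1.349 = 9.088 kJ/min.
F: E/h = 101/8.04 = 12.56 kJ/min.
12.56 > 9.088, so adding F raises the average — include it.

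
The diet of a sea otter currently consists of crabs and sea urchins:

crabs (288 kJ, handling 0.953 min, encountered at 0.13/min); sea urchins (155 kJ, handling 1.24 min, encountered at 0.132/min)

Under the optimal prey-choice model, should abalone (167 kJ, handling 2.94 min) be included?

Yes

Current rate: (0.13×288 + 0.132×155)/(1 + 0.13×0.953 + 0.132×1.24) = 44.97 kJ/min.
abalone: E/h = 167/2.94 = 56.8 kJ/min.
56.8 > 44.97, so adding abalone raises the average — include it.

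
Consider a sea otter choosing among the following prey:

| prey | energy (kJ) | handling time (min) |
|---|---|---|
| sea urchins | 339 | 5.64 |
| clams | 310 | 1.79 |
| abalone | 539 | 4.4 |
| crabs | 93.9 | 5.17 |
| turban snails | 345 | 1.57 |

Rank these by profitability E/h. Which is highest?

In descending order of E/h:
turban snails: 345/1.57 = 220 kJ/min
clams: 310/1.79 = 173 kJ/min
abalone: 539/4.4 = 122 kJ/min
sea urchins: 339/5.64 = 60.1 kJ/min
crabs: 93.9/5.17 = 18.2 kJ/min

turban snails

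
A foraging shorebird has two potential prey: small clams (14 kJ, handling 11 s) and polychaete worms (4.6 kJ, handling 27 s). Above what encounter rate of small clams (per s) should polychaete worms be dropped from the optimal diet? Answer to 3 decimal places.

0.014 per s

The zero-one rule: include polychaete worms iff E₂/h₂ > λE₁/(1+λh₁). Equality gives the switch point.
λE₁h₂ = E₂ + λE₂h₁ ⇒ λ = E₂/(E₁h₂ − E₂h₁) = 4.6/(378 − 50.6) = 0.01405 per s.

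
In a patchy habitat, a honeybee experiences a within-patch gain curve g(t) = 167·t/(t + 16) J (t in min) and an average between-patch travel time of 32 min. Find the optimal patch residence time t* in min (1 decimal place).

22.6 min

Optimal t* satisfies g'(t*) = g(t*)/(T + t*).
g'(t) = 167·16/(t + 16)². Setting 167·16/(t+16)² = 167t/[(t+16)(32+t)] gives 16(32+t) = t(t+16), so t² = 16×32 = 512.
t* = √512 = 22.63 min.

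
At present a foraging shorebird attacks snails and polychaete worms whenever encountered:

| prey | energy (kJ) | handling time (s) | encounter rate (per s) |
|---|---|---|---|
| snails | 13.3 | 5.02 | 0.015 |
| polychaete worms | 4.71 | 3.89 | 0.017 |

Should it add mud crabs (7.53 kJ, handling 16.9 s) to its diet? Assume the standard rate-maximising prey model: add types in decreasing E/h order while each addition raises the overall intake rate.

Yes

Current rate: (0.015×13.3 + 0.017×4.71)/(1 + 0.015×5.02 + 0.017×3.89) = 0.2449 kJ/s.
mud crabs: E/h = 7.53/16.9 = 0.4456 kJ/s.
Since 0.4456 > R, including mud crabs increases the long-run rate.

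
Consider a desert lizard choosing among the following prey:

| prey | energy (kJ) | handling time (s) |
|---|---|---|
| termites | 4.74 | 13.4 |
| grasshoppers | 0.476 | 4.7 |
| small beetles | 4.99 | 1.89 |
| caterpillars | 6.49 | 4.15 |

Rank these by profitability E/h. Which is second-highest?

caterpillars

In descending order of E/h:
small beetles: 4.99/1.89 = 2.64 kJ/s
caterpillars: 6.49/4.15 = 1.56 kJ/s
termites: 4.74/13.4 = 0.354 kJ/s
grasshoppers: 0.476/4.7 = 0.101 kJ/s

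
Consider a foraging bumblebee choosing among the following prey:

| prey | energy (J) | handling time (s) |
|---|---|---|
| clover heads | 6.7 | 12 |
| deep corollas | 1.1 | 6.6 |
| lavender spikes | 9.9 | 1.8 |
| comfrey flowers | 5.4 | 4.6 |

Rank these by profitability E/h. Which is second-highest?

Profitability E/h (J/s): clover heads = 6.7/12 = 0.558, deep corollas = 1.1/6.6 = 0.167, lavender spikes = 9.9/1.8 = 5.5, comfrey flowers = 5.4/4.6 = 1.17.
Ranked: lavender spikes > comfrey flowers > clover heads > deep corollas.

comfrey flowers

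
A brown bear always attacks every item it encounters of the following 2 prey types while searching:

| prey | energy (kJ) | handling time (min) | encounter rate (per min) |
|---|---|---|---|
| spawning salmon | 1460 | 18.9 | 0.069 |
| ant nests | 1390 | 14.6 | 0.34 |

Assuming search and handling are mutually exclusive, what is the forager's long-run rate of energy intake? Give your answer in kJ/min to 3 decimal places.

78.884 kJ/min

Energy encountered per unit search time: 0.069×1460 + 0.34×1390 = 573.3 kJ/min.
Handling time per unit search time: 0.069×18.9 + 0.34×14.6 = 6.268.
Rate = 573.3/(1 + 6.268) = 78.88 kJ/min.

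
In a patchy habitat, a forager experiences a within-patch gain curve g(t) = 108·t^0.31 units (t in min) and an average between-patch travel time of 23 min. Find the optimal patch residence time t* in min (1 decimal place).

By the marginal value theorem, leave when the instantaneous gain rate g'(t) equals the habitat-wide average g(t)/(T + t).
g'(t) = 0.31·108·t^-0.69. Setting 0.31·108·t^-0.69 = 108·t^0.31/(23+t) gives 0.31(23+t) = t, so 0.69·t = 0.31×23.
t* = 0.31×23/0.69 = 10.33 min.

10.3 min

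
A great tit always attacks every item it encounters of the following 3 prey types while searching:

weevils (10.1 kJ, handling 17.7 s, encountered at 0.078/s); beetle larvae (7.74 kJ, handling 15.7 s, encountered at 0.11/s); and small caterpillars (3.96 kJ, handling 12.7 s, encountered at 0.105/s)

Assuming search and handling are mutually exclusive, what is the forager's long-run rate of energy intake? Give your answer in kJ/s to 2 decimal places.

0.38 kJ/s

R = (0.078×10.1 + 0.11×7.74 + 0.105×3.96) / (1 + 0.078×17.7 + 0.11×15.7 + 0.105×12.7) = 2.055/5.441 = 0.3777 kJ/s.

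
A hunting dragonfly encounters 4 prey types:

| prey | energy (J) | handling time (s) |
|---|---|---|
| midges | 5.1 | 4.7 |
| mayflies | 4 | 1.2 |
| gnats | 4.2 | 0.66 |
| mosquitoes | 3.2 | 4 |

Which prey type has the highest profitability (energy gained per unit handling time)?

Profitability E/h (J/s): midges = 5.1/4.7 = 1.09, mayflies = 4/1.2 = 3.33, gnats = 4.2/0.66 = 6.36, mosquitoes = 3.2/4 = 0.8.
Ranked: gnats > mayflies > midges > mosquitoes.

gnats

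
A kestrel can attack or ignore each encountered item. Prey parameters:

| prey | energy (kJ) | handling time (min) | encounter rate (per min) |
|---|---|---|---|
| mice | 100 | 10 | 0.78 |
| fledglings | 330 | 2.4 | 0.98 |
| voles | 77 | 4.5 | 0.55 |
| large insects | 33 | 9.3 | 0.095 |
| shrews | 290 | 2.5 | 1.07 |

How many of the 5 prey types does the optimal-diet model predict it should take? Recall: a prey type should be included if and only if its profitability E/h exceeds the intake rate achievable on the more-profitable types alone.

Rank by E/h (kJ/min): fledglings 138, shrews 116, voles 17.1, mice 10, large insects 3.55. Include each in turn until the next type's E/h falls below the running intake rate.
Rate on top 1: 96.48. shrews: 116 > 96.48 → include.
Rate on top 2: 105.1. voles: 17.1 < 105.1 → exclude; stop.
Optimal diet: fledglings, shrews — 2 of 5 types.

2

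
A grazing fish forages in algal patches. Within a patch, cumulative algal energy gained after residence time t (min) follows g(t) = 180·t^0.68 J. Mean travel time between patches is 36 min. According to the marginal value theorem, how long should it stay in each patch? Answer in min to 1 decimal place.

Optimal t* satisfies g'(t*) = g(t*)/(T + t*).
g'(t) = 0.68·180·t^-0.32. Setting 0.68·180·t^-0.32 = 180·t^0.68/(36+t) gives 0.68(36+t) = t, so 0.32·t = 0.68×36.
t* = 0.68×36/0.32 = 76.5 min.

76.5 min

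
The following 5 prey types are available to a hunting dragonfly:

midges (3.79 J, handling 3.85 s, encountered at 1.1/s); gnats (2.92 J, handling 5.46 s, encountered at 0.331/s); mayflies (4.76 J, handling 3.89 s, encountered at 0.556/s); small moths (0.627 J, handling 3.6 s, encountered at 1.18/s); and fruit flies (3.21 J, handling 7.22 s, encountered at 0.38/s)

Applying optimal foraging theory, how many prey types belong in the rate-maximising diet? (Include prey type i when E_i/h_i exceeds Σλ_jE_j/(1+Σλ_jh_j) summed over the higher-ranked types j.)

2

Rank by E/h (J/s): mayflies 1.22, midges 0.984, gnats 0.535, fruit flies 0.445, small moths 0.174. Include each in turn until the next type's E/h falls below the running intake rate.
Rate on top 1: 0.8368. midges: 0.984 > 0.8368 → include.
Rate on top 2: 0.9213. gnats: 0.535 < 0.9213 → exclude; stop.
Optimal diet: mayflies, midges — 2 of 5 types.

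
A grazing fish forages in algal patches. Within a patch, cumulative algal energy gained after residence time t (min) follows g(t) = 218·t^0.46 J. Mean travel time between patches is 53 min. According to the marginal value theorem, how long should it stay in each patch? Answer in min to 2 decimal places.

45.15 min

By the marginal value theorem, leave when the instantaneous gain rate g'(t) equals the habitat-wide average g(t)/(T + t).
g'(t) = 0.46·218·t^-0.54. Setting 0.46·218·t^-0.54 = 218·t^0.46/(53+t) gives 0.46(53+t) = t, so 0.54·t = 0.46×53.
t* = 0.46×53/0.54 = 45.15 min.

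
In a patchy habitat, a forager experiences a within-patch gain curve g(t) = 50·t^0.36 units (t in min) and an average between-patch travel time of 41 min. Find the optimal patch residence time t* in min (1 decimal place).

By the marginal value theorem, leave when the instantaneous gain rate g'(t) equals the habitat-wide average g(t)/(T + t).
g'(t) = 0.36·50·t^-0.64. Setting 0.36·50·t^-0.64 = 50·t^0.36/(41+t) gives 0.36(41+t) = t, so 0.64·t = 0.36×41.
t* = 0.36×41/0.64 = 23.06 min.

23.1 min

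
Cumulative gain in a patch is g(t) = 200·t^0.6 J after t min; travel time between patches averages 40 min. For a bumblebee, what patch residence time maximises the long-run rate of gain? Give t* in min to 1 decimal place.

60.0 min

Maximise g(t)/(T+t): set derivative to zero → g'(t)(T+t) = g(t).
g'(t) = 0.6·200·t^-0.4. Setting 0.6·200·t^-0.4 = 200·t^0.6/(40+t) gives 0.6(40+t) = t, so 0.40·t = 0.6×40.
t* = 0.6×40/0.40 = 60 min.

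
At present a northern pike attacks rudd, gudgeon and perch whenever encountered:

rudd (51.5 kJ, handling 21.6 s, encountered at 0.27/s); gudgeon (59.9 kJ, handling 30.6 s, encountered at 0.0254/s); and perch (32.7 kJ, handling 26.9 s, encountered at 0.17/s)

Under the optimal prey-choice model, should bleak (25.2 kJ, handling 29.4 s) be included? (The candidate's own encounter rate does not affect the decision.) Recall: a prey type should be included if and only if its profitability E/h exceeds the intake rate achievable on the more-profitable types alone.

Intake rate on the current diet: R = (0.27×51.5 + 0.0254×59.9 + 0.17×32.7) / (1 + 0.27×21.6 + 0.0254×30.6 + 0.17×26.9) = 20.99/12.18 = 1.723 kJ/s.
Profitability of bleak: 25.2/29.4 = 0.8571 kJ/s.
Since 0.8571 < R, time spent handling bleak is better spent searching.

No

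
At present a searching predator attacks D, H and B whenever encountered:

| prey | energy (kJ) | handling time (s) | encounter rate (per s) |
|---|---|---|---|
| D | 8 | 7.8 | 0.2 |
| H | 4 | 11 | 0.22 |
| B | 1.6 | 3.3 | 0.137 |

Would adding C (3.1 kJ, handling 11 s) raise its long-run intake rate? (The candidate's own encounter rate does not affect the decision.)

No

On D, H and B alone, R = ΣλE/(1+Σλh) = 2.699/5.432 = 0.4969 kJ/s.
C: E/h = 3.1/11 = 0.2818 kJ/s.
0.2818 < 0.4969, so adding C would lower the average — exclude it.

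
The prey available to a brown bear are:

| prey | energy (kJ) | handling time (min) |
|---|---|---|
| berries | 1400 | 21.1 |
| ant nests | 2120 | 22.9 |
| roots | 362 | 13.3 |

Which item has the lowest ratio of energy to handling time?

In descending order of E/h:
ant nests: 2120/22.9 = 92.6 kJ/min
berries: 1400/21.1 = 66.4 kJ/min
roots: 362/13.3 = 27.2 kJ/min

roots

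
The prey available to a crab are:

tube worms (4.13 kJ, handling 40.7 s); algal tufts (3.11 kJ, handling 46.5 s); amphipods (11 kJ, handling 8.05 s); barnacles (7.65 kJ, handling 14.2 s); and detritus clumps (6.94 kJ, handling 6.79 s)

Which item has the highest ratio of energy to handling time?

amphipods

In descending order of E/h:
amphipods: 11/8.05 = 1.37 kJ/s
detritus clumps: 6.94/6.79 = 1.02 kJ/s
barnacles: 7.65/14.2 = 0.539 kJ/s
tube worms: 4.13/40.7 = 0.101 kJ/s
algal tufts: 3.11/46.5 = 0.0669 kJ/s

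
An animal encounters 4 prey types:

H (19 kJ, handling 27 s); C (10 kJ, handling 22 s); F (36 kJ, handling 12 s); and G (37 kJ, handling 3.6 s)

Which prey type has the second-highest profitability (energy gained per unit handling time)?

F

Profitability E/h (kJ/s): H = 19/27 = 0.704, C = 10/22 = 0.455, F = 36/12 = 3, G = 37/3.6 = 10.3.
Ranked: G > F > H > C.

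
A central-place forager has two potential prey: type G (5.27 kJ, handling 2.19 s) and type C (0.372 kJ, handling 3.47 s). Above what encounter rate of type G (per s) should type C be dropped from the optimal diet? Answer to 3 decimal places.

At the threshold, the rate on type G alone equals the profitability of type C: λ·5.27/(1 + λ·2.19) = 0.372/3.47 = 0.1072.
Rearranging, λ(5.27 − 0.1072×2.19) = 0.1072, so λ = 0.1072/5.035 = 0.02129 per s.

0.021 per s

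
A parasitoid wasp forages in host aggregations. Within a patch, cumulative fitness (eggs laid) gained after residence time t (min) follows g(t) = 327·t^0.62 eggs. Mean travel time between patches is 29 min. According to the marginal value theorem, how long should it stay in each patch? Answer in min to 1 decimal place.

Maximise g(t)/(T+t): set derivative to zero → g'(t)(T+t) = g(t).
g'(t) = 0.62·327·t^-0.38. Setting 0.62·327·t^-0.38 = 327·t^0.62/(29+t) gives 0.62(29+t) = t, so 0.38·t = 0.62×29.
t* = 0.62×29/0.38 = 47.32 min.

47.3 min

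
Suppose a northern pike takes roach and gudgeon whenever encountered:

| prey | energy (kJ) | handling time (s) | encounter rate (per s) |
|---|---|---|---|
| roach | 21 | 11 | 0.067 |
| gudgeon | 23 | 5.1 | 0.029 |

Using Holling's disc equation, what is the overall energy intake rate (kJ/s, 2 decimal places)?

1.10 kJ/s

R = Σλ_iE_i / (1 + Σλ_ih_i)
Numerator: 0.067×21 + 0.029×23 = 2.074
Denominator: 1 + 0.067×11 + 0.029×5.1 = 1.885
R = 2.074/1.885 = 1.1 kJ/s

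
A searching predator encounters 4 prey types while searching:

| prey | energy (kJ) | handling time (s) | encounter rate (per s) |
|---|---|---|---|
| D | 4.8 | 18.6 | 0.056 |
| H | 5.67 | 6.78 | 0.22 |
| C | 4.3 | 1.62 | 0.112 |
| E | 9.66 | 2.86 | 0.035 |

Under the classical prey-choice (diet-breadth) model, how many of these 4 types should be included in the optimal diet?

3

Rank by E/h (kJ/s): E 3.38, C 2.65, H 0.836, D 0.258. Include each in turn until the next type's E/h falls below the running intake rate.
Rate on top 1: 0.3073. C: 2.65 > 0.3073 → include.
Rate on top 2: 0.6396. H: 0.836 > 0.6396 → include.
Rate on top 3: 0.7454. D: 0.258 < 0.7454 → exclude; stop.
Optimal diet: E, C, H — 3 of 4 types.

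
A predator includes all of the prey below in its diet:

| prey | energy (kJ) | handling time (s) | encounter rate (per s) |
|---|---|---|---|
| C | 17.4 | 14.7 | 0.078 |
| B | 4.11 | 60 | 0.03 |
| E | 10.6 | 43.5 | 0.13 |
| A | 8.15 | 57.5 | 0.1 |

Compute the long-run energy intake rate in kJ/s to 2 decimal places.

0.24 kJ/s

Energy encountered per unit search time: 0.078×17.4 + 0.03×4.11 + 0.13×10.6 + 0.1×8.15 = 3.673 kJ/s.
Handling time per unit search time: 0.078×14.7 + 0.03×60 + 0.13×43.5 + 0.1×57.5 = 14.35.
Rate = 3.673/(1 + 14.35) = 0.2393 kJ/s.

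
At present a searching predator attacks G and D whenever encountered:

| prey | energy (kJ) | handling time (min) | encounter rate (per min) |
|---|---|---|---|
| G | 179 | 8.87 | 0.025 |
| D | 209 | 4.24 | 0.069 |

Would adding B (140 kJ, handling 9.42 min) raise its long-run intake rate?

Yes

Intake rate on the current diet: R = (0.025×179 + 0.069×209) / (1 + 0.025×8.87 + 0.069×4.24) = 18.9/1.514 = 12.48 kJ/min.
Profitability of B: 140/9.42 = 14.86 kJ/min.
Since 14.86 > R, including B increases the long-run rate.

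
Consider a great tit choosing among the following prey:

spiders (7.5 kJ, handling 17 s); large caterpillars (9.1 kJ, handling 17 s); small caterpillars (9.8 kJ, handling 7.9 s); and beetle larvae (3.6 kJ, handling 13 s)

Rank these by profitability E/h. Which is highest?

In descending order of E/h:
small caterpillars: 9.8/7.9 = 1.24 kJ/s
large caterpillars: 9.1/17 = 0.535 kJ/s
spiders: 7.5/17 = 0.441 kJ/s
beetle larvae: 3.6/13 = 0.277 kJ/s

small caterpillars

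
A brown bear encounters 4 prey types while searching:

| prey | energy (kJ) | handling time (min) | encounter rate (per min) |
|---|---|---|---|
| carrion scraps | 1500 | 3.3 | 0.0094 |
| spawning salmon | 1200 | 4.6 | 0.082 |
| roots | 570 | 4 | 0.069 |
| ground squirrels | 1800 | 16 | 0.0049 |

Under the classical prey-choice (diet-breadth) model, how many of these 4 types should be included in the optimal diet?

4

Profitabilities (E/h, kJ/min): carrion scraps 455, spawning salmon 261, roots 142, ground squirrels 112. Add prey in this order while the next type's profitability exceeds the intake rate on those already taken.
Rate on top 1: 13.68. spawning salmon: 261 > 13.68 → include.
Rate on top 2: 79.89. roots: 142 > 79.89 → include.
Rate on top 3: 90.15. ground squirrels: 112 > 90.15 → include.
Optimal diet: carrion scraps, spawning salmon, roots, ground squirrels — 4 of 4 types.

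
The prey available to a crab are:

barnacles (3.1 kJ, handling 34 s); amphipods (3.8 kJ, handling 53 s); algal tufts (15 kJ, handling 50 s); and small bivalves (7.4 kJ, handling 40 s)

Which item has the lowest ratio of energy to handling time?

Profitability E/h (kJ/s): barnacles = 3.1/34 = 0.0912, amphipods = 3.8/53 = 0.0717, algal tufts = 15/50 = 0.3, small bivalves = 7.4/40 = 0.185.
Ranked: algal tufts > small bivalves > barnacles > amphipods.

amphipods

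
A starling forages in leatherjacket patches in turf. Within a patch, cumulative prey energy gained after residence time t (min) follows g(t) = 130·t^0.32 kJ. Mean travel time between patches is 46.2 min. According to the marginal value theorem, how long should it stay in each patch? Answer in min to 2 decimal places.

By the marginal value theorem, leave when the instantaneous gain rate g'(t) equals the habitat-wide average g(t)/(T + t).
g'(t) = 0.32·130·t^-0.68. Setting 0.32·130·t^-0.68 = 130·t^0.32/(46.2+t) gives 0.32(46.2+t) = t, so 0.68·t = 0.32×46.2.
t* = 0.32×46.2/0.68 = 21.74 min.

21.74 min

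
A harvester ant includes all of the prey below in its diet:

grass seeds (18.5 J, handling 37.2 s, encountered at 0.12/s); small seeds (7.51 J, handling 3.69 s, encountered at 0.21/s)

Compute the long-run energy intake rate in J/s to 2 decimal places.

0.61 J/s

R = (0.12×18.5 + 0.21×7.51) / (1 + 0.12×37.2 + 0.21×3.69) = 3.797/6.239 = 0.6086 J/s.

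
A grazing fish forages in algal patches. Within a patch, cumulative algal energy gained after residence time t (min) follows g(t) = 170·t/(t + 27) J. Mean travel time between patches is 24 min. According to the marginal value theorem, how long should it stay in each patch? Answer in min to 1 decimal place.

Optimal t* satisfies g'(t*) = g(t*)/(T + t*).
g'(t) = 170·27/(t + 27)². Setting 170·27/(t+27)² = 170t/[(t+27)(24+t)] gives 27(24+t) = t(t+27), so t² = 27×24 = 648.
t* = √648 = 25.46 min.

25.5 min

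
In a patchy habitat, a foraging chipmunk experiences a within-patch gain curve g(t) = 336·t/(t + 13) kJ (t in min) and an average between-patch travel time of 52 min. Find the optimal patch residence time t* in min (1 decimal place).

Optimal t* satisfies g'(t*) = g(t*)/(T + t*).
g'(t) = 336·13/(t + 13)². Setting 336·13/(t+13)² = 336t/[(t+13)(52+t)] gives 13(52+t) = t(t+13), so t² = 13×52 = 676.
t* = √676 = 26 min.

26.0 min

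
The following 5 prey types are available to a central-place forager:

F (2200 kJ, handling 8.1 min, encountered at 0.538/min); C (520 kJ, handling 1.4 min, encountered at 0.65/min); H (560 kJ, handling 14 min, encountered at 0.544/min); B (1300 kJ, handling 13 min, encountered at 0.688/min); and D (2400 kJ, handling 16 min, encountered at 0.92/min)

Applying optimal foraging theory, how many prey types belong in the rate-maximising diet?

Profitabilities (E/h, kJ/min): C 371, F 272, D 150, B 100, H 40. Add prey in this order while the next type's profitability exceeds the intake rate on those already taken.
Rate on top 1: 177. F: 272 > 177 → include.
Rate on top 2: 242.8. D: 150 < 242.8 → exclude; stop.
Optimal diet: C, F — 2 of 5 types.

2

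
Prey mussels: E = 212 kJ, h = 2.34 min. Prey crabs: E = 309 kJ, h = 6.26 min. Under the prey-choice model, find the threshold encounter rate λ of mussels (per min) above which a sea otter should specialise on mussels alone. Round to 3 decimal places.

0.512 per min

The zero-one rule: include crabs iff E₂/h₂ > λE₁/(1+λh₁). Equality gives the switch point.
λE₁h₂ = E₂ + λE₂h₁ ⇒ λ = E₂/(E₁h₂ − E₂h₁) = 309/(1327 − 723.1) = 0.5115 per min.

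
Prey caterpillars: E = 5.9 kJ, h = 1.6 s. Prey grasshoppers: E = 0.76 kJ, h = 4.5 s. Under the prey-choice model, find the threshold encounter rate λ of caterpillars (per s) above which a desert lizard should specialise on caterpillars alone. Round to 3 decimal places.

0.030 per s

At the threshold, the rate on caterpillars alone equals the profitability of grasshoppers: λ·5.9/(1 + λ·1.6) = 0.76/4.5 = 0.1689.
Rearranging, λ(5.9 − 0.1689×1.6) = 0.1689, so λ = 0.1689/5.63 = 0.03 per s.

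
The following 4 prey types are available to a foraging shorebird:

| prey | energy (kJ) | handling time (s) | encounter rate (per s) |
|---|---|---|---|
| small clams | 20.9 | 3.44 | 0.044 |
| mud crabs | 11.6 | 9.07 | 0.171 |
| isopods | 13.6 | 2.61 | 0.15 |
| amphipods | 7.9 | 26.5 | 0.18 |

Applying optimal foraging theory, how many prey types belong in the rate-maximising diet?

2

E/h in descending order: small clams 6.08, isopods 5.21, mud crabs 1.28, amphipods 0.298 kJ/s. The optimal diet is the largest prefix of this list for which every included type satisfies E_i/h_i > R on the types above it.
Rate on top 1: 0.7987. isopods: 5.21 > 0.7987 → include.
Rate on top 2: 1.918. mud crabs: 1.28 < 1.918 → exclude; stop.
Optimal diet: small clams, isopods — 2 of 4 types.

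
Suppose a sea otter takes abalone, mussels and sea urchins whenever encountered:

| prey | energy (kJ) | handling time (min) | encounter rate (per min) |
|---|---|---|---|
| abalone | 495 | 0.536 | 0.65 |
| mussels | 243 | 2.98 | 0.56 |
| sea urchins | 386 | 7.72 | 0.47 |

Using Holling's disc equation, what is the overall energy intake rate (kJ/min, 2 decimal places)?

96.19 kJ/min

Energy encountered per unit search time: 0.65×495 + 0.56×243 + 0.47×386 = 639.2 kJ/min.
Handling time per unit search time: 0.65×0.536 + 0.56×2.98 + 0.47×7.72 = 5.646.
Rate = 639.2/(1 + 5.646) = 96.19 kJ/min.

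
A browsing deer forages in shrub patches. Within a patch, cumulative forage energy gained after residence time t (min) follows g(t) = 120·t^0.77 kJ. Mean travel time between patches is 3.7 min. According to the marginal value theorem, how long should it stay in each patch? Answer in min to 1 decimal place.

12.4 min

Optimal t* satisfies g'(t*) = g(t*)/(T + t*).
g'(t) = 0.77·120·t^-0.23. Setting 0.77·120·t^-0.23 = 120·t^0.77/(3.7+t) gives 0.77(3.7+t) = t, so 0.23·t = 0.77×3.7.
t* = 0.77×3.7/0.23 = 12.39 min.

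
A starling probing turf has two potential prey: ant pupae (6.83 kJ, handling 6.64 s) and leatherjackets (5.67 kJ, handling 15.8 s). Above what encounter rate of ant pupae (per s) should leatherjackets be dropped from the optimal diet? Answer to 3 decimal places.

0.081 per s

At the threshold, the rate on ant pupae alone equals the profitability of leatherjackets: λ·6.83/(1 + λ·6.64) = 5.67/15.8 = 0.3589.
Rearranging, λ(6.83 − 0.3589×6.64) = 0.3589, so λ = 0.3589/4.447 = 0.08069 per s.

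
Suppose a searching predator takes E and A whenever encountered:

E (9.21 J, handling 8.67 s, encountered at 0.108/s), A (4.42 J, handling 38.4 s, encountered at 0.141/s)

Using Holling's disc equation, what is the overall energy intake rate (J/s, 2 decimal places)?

Energy encountered per unit search time: 0.108×9.21 + 0.141×4.42 = 1.618 J/s.
Handling time per unit search time: 0.108×8.67 + 0.141×38.4 = 6.351.
Rate = 1.618/(1 + 6.351) = 0.2201 J/s.

0.22 J/s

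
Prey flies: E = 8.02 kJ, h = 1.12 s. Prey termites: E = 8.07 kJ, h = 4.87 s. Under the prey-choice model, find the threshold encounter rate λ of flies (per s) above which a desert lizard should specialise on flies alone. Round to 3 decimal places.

At the threshold, the rate on flies alone equals the profitability of termites: λ·8.02/(1 + λ·1.12) = 8.07/4.87 = 1.657.
Rearranging, λ(8.02 − 1.657×1.12) = 1.657, so λ = 1.657/6.164 = 0.2688 per s.

0.269 per s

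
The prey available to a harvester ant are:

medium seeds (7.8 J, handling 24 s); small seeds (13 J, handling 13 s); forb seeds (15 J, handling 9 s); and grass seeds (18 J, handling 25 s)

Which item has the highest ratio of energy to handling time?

forb seeds

In descending order of E/h:
forb seeds: 15/9 = 1.67 J/s
small seeds: 13/13 = 1 J/s
grass seeds: 18/25 = 0.72 J/s
medium seeds: 7.8/24 = 0.325 J/s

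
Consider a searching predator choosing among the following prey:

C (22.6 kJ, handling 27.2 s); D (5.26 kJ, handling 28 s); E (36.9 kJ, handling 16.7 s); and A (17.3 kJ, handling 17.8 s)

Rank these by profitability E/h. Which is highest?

E

Profitability E/h (kJ/s): C = 22.6/27.2 = 0.831, D = 5.26/28 = 0.188, E = 36.9/16.7 = 2.21, A = 17.3/17.8 = 0.972.
Ranked: E > A > C > D.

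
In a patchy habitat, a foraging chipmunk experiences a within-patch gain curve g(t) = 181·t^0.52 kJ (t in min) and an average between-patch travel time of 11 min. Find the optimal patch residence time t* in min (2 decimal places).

By the marginal value theorem, leave when the instantaneous gain rate g'(t) equals the habitat-wide average g(t)/(T + t).
g'(t) = 0.52·181·t^-0.48. Setting 0.52·181·t^-0.48 = 181·t^0.52/(11+t) gives 0.52(11+t) = t, so 0.48·t = 0.52×11.
t* = 0.52×11/0.48 = 11.92 min.

11.92 min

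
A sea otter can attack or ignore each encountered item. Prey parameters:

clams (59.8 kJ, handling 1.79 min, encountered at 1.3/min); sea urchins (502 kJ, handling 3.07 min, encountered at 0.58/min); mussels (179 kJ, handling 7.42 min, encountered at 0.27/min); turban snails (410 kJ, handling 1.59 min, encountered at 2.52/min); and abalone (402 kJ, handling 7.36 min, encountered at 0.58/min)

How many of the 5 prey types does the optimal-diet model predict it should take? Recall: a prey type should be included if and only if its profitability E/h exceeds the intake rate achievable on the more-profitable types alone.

Rank by E/h (kJ/min): turban snails 258, sea urchins 164, abalone 54.6, clams 33.4, mussels 24.1. Include each in turn until the next type's E/h falls below the running intake rate.
Rate on top 1: 206.4. sea urchins: 164 < 206.4 → exclude; stop.
Optimal diet: turban snails — 1 of 5 types.

1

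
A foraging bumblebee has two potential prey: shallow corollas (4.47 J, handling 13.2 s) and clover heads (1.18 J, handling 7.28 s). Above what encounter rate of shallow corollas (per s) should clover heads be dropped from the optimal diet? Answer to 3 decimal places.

0.070 per s

Drop clover heads once their profitability E₂/h₂ falls below the rate achievable on shallow corollas alone: E₂/h₂ = λE₁/(1 + λh₁).
Solve for λ: λE₁h₂ = E₂(1 + λh₁) → λ(E₁h₂ − E₂h₁) = E₂ → λ = E₂/(E₁h₂ − E₂h₁).
λ = 1.18/(4.47×7.28 − 1.18×13.2) = 1.18/16.97 = 0.06955 per s.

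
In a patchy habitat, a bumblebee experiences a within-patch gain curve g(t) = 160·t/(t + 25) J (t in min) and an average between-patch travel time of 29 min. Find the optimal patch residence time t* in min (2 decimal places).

26.93 min

Optimal t* satisfies g'(t*) = g(t*)/(T + t*).
g'(t) = 160·25/(t + 25)². Setting 160·25/(t+25)² = 160t/[(t+25)(29+t)] gives 25(29+t) = t(t+25), so t² = 25×29 = 725.
t* = √725 = 26.93 min.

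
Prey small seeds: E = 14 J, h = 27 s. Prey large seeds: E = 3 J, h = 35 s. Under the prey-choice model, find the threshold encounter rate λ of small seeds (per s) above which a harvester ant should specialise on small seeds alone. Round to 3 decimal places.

Drop large seeds once their profitability E₂/h₂ falls below the rate achievable on small seeds alone: E₂/h₂ = λE₁/(1 + λh₁).
Solve for λ: λE₁h₂ = E₂(1 + λh₁) → λ(E₁h₂ − E₂h₁) = E₂ → λ = E₂/(E₁h₂ − E₂h₁).
λ = 3/(14×35 − 3×27) = 3/409 = 0.007335 per s.

0.007 per s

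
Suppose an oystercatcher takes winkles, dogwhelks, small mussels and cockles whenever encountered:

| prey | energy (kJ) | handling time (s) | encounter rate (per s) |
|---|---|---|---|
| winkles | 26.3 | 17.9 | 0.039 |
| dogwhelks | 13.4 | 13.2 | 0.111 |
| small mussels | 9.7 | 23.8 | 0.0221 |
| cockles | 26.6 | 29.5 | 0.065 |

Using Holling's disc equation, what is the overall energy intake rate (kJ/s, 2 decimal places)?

R = (0.039×26.3 + 0.111×13.4 + 0.0221×9.7 + 0.065×26.6) / (1 + 0.039×17.9 + 0.111×13.2 + 0.0221×23.8 + 0.065×29.5) = 4.456/5.607 = 0.7948 kJ/s.

0.79 kJ/s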